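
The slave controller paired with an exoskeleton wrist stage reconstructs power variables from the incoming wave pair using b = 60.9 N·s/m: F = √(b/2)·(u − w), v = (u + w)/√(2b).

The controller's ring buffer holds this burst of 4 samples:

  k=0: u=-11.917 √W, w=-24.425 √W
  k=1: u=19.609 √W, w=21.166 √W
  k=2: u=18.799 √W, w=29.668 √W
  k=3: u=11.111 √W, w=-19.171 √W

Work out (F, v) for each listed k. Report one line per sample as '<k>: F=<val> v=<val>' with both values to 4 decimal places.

k=0: u−w=12.5080, u+w=-36.3420; √(b/2)=5.5182, √(2b)=11.0363; F=5.5182×12.508=69.0210, v=-36.3420/11.0363=-3.2930
k=1: u−w=-1.5570, u+w=40.7750; √(b/2)=5.5182, √(2b)=11.0363; F=5.5182×(-1.557)=-8.5918, v=40.7750/11.0363=3.6946
k=2: u−w=-10.8690, u+w=48.4670; √(b/2)=5.5182, √(2b)=11.0363; F=5.5182×(-10.869)=-59.9768, v=48.4670/11.0363=4.3916
k=3: u−w=30.2820, u+w=-8.0600; √(b/2)=5.5182, √(2b)=11.0363; F=5.5182×30.282=167.1007, v=-8.0600/11.0363=-0.7303

0: F=69.0210 v=-3.2930
1: F=-8.5918 v=3.6946
2: F=-59.9768 v=4.3916
3: F=167.1007 v=-0.7303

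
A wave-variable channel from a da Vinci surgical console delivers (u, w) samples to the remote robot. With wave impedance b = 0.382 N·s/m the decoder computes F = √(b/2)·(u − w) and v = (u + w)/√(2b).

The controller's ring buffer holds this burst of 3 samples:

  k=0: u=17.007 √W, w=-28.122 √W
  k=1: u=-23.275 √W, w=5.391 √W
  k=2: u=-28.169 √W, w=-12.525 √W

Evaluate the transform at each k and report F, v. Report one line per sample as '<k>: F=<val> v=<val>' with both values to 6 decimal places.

k=0: u−w=45.129000, u+w=-11.115000; √(b/2)=0.437035, √(2b)=0.874071; F=0.437035×45.129=19.722974, v=-11.115000/0.874071=-12.716359
k=1: u−w=-28.666000, u+w=-17.884000; √(b/2)=0.437035, √(2b)=0.874071; F=0.437035×(-28.666)=-12.528059, v=-17.884000/0.874071=-20.460582
k=2: u−w=-15.644000, u+w=-40.694000; √(b/2)=0.437035, √(2b)=0.874071; F=0.437035×(-15.644)=-6.836983, v=-40.694000/0.874071=-46.556862

0: F=19.722974 v=-12.716359
1: F=-12.528059 v=-20.460582
2: F=-6.836983 v=-46.556862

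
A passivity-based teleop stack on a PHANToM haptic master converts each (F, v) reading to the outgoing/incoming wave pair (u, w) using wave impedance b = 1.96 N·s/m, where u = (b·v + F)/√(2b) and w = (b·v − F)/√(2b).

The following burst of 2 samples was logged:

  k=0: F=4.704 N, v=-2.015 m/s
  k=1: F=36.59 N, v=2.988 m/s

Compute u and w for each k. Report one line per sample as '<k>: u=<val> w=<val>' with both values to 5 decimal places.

k=0: b·v=1.96×(-2.015)=-3.94940; √(2b)=1.97990; u=(-3.94940+4.704)/1.97990=0.38113, w=(-3.94940−4.704)/1.97990=-4.37063
k=1: b·v=1.96×2.988=5.85648; √(2b)=1.97990; u=(5.85648+36.59)/1.97990=21.43871, w=(5.85648−36.59)/1.97990=-15.52277

0: u=0.38113 w=-4.37063
1: u=21.43871 w=-15.52277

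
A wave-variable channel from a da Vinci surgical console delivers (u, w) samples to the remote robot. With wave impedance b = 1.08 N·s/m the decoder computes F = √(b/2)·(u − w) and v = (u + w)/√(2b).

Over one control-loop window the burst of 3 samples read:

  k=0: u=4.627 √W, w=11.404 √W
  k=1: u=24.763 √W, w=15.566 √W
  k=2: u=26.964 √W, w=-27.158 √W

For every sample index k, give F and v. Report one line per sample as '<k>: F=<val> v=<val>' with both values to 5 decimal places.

0: F=-4.98006 v=10.90771
1: F=6.75839 v=27.44041
2: F=39.77139 v=-0.13200

k=0: u−w=-6.77700, u+w=16.03100; √(b/2)=0.73485, √(2b)=1.46969; F=0.73485×(-6.777)=-4.98006, v=16.03100/1.46969=10.90771
k=1: u−w=9.19700, u+w=40.32900; √(b/2)=0.73485, √(2b)=1.46969; F=0.73485×9.197=6.75839, v=40.32900/1.46969=27.44041
k=2: u−w=54.12200, u+w=-0.19400; √(b/2)=0.73485, √(2b)=1.46969; F=0.73485×54.122=39.77139, v=-0.19400/1.46969=-0.13200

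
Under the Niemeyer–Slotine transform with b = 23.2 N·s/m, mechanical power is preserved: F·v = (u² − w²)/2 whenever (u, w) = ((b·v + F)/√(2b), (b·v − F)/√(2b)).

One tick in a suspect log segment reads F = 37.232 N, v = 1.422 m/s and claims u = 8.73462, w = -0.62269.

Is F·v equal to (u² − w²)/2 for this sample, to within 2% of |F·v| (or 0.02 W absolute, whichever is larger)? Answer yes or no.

F·v = 37.232×1.422 = 52.9439 W.
(u² − w²)/2 = (76.2936 − 0.3877)/2 = 37.9529 W.
|Δ| = 14.9910;  2% of max(1, |F·v|) = 1.0589.

no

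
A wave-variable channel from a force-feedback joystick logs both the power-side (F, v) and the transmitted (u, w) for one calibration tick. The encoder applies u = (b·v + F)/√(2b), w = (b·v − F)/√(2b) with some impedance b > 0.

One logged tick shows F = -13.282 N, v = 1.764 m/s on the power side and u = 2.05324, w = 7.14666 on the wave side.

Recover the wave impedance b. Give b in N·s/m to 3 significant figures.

b = 13.6 N·s/m

u + w = 9.19990;  u + w = √(2b)·v, so √(2b) = 9.19990/1.764 = 5.21536.
b = (√(2b))²/2 = 27.20001/2 = 13.60000.
(Check via u − w = 2F/√(2b): u − w = -5.09342, 2F/√(2b) = -5.09341.)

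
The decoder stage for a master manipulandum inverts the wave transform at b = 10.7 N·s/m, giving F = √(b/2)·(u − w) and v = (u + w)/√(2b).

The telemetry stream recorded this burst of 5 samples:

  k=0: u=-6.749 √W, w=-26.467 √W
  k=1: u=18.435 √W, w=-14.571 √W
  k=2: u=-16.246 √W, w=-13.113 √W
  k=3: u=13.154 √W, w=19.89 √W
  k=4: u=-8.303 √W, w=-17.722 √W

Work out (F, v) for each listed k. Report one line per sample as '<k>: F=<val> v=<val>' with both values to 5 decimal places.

k=0: u−w=19.71800, u+w=-33.21600; √(b/2)=2.31301, √(2b)=4.62601; F=2.31301×19.718=45.60787, v=-33.21600/4.62601=-7.18026
k=1: u−w=33.00600, u+w=3.86400; √(b/2)=2.31301, √(2b)=4.62601; F=2.31301×33.006=76.34310, v=3.86400/4.62601=0.83528
k=2: u−w=-3.13300, u+w=-29.35900; √(b/2)=2.31301, √(2b)=4.62601; F=2.31301×(-3.133)=-7.24665, v=-29.35900/4.62601=-6.34650
k=3: u−w=-6.73600, u+w=33.04400; √(b/2)=2.31301, √(2b)=4.62601; F=2.31301×(-6.736)=-15.58041, v=33.04400/4.62601=7.14308
k=4: u−w=9.41900, u+w=-26.02500; √(b/2)=2.31301, √(2b)=4.62601; F=2.31301×9.419=21.78621, v=-26.02500/4.62601=-5.62579

0: F=45.60787 v=-7.18026
1: F=76.34310 v=0.83528
2: F=-7.24665 v=-6.34650
3: F=-15.58041 v=7.14308
4: F=21.78621 v=-5.62579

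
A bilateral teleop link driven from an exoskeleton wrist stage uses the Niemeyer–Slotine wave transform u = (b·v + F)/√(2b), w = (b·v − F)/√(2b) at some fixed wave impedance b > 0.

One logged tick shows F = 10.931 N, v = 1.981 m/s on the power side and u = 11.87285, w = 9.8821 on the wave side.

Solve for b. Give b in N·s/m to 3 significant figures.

u + w = 21.7550;  u + w = √(2b)·v, so √(2b) = 21.7550/1.981 = 10.9818.
b = (√(2b))²/2 = 120.6000/2 = 60.3000.
(Check via u − w = 2F/√(2b): u − w = 1.9908, 2F/√(2b) = 1.9907.)

b = 60.3 N·s/m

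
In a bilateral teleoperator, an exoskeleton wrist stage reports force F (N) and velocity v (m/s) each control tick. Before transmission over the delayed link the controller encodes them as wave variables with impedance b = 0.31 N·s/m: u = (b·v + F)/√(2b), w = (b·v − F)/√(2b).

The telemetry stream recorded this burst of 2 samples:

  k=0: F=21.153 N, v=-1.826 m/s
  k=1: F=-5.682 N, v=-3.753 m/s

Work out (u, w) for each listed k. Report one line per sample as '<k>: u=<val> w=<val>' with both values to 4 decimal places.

k=0: b·v=0.31×(-1.826)=-0.5661; √(2b)=0.7874; u=(-0.5661+21.153)/0.7874=26.1454, w=(-0.5661−21.153)/0.7874=-27.5832
k=1: b·v=0.31×(-3.753)=-1.1634; √(2b)=0.7874; u=(-1.1634+(-5.682))/0.7874=-8.6937, w=(-1.1634−(-5.682))/0.7874=5.7386

0: u=26.1454 w=-27.5832
1: u=-8.6937 w=5.7386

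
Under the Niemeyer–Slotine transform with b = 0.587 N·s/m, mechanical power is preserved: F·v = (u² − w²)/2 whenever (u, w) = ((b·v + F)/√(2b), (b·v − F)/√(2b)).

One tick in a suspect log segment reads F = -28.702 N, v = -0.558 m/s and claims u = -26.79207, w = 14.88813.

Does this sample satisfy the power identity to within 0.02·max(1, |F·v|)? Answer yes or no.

no

F·v = (-28.702)×(-0.558) = 16.01572 W.
(u² − w²)/2 = (717.81501 − 221.65641)/2 = 248.07930 W.
|Δ| = 232.06358;  2% of max(1, |F·v|) = 0.32031.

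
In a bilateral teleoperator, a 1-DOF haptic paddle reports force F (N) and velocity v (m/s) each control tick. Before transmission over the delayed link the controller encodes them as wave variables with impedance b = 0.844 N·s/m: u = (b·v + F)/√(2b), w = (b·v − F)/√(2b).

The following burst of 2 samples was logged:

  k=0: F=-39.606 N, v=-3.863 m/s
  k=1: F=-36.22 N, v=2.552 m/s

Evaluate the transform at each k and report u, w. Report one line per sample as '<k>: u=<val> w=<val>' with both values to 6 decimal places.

0: u=-32.993661 w=27.974733
1: u=-26.220221 w=29.535857

k=0: b·v=0.844×(-3.863)=-3.260372; √(2b)=1.299231; u=(-3.260372+(-39.606))/1.299231=-32.993661, w=(-3.260372−(-39.606))/1.299231=27.974733
k=1: b·v=0.844×2.552=2.153888; √(2b)=1.299231; u=(2.153888+(-36.22))/1.299231=-26.220221, w=(2.153888−(-36.22))/1.299231=29.535857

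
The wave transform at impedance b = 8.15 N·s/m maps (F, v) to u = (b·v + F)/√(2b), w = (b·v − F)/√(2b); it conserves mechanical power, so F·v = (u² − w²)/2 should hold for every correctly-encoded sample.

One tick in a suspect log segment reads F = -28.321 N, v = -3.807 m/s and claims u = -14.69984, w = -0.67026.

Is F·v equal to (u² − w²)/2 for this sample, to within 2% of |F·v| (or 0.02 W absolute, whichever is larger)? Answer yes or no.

F·v = (-28.321)×(-3.807) = 107.8180 W.
(u² − w²)/2 = (216.0853 − 0.4492)/2 = 107.8180 W.
|Δ| = 0.0000;  2% of max(1, |F·v|) = 2.1564.

yes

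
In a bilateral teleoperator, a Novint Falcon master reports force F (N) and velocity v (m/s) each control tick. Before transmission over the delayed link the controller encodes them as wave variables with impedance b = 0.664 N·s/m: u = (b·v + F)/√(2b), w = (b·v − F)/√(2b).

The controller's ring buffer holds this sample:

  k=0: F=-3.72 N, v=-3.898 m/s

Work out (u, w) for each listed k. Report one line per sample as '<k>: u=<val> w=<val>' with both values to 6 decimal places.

k=0: b·v=0.664×(-3.898)=-2.588272; √(2b)=1.152389; u=(-2.588272+(-3.72))/1.152389=-5.474083, w=(-2.588272−(-3.72))/1.152389=0.982071

0: u=-5.474083 w=0.982071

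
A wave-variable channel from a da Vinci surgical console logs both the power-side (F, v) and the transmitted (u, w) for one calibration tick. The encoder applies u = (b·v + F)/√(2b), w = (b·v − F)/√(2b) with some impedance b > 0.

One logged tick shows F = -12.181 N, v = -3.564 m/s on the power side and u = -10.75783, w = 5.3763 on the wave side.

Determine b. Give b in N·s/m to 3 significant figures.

b = 1.14 N·s/m

u + w = -5.3815;  u + w = √(2b)·v, so √(2b) = -5.3815/(-3.564) = 1.5100.
b = (√(2b))²/2 = 2.2800/2 = 1.1400.
(Check via u − w = 2F/√(2b): u − w = -16.1341, 2F/√(2b) = -16.1341.)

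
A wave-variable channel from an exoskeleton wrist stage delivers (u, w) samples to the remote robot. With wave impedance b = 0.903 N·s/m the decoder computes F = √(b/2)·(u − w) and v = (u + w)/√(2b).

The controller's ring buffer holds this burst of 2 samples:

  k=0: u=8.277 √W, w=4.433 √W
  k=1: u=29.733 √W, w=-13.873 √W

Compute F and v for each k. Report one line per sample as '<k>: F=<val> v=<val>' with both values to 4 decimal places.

0: F=2.5829 v=9.4577
1: F=29.3005 v=11.8017

k=0: u−w=3.8440, u+w=12.7100; √(b/2)=0.6719, √(2b)=1.3439; F=0.6719×3.844=2.5829, v=12.7100/1.3439=9.4577
k=1: u−w=43.6060, u+w=15.8600; √(b/2)=0.6719, √(2b)=1.3439; F=0.6719×43.606=29.3005, v=15.8600/1.3439=11.8017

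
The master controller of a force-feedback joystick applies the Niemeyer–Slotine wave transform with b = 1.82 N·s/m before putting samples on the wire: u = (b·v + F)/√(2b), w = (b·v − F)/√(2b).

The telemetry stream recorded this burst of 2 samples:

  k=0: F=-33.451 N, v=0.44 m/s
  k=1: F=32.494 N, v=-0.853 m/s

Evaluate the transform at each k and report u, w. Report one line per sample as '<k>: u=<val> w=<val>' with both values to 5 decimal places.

0: u=-17.11335 w=17.95282
1: u=16.21777 w=-17.84519

k=0: b·v=1.82×0.44=0.80080; √(2b)=1.90788; u=(0.80080+(-33.451))/1.90788=-17.11335, w=(0.80080−(-33.451))/1.90788=17.95282
k=1: b·v=1.82×(-0.853)=-1.55246; √(2b)=1.90788; u=(-1.55246+32.494)/1.90788=16.21777, w=(-1.55246−32.494)/1.90788=-17.84519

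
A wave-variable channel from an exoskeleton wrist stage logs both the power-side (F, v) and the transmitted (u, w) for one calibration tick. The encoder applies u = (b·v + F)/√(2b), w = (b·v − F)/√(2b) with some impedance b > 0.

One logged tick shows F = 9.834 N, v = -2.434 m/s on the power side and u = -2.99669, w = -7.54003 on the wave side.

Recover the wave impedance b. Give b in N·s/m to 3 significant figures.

u + w = -10.53672;  u + w = √(2b)·v, so √(2b) = -10.53672/(-2.434) = 4.32897.
b = (√(2b))²/2 = 18.74001/2 = 9.37000.
(Check via u − w = 2F/√(2b): u − w = 4.54334, 2F/√(2b) = 4.54334.)

b = 9.37 N·s/m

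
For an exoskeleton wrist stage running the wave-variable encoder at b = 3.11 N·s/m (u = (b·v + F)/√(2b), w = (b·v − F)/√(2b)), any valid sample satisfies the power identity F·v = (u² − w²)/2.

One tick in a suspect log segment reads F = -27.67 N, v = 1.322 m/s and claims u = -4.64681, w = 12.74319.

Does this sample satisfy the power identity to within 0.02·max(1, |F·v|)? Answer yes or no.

F·v = (-27.67)×1.322 = -36.57974 W.
(u² − w²)/2 = (21.59284 − 162.38889)/2 = -70.39802 W.
|Δ| = 33.81828;  2% of max(1, |F·v|) = 0.73159.

no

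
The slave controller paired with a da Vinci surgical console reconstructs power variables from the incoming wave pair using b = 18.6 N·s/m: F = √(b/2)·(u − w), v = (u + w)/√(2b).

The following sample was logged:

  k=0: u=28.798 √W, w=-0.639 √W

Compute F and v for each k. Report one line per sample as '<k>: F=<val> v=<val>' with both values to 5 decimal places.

0: F=89.77078 v=4.61685

k=0: u−w=29.43700, u+w=28.15900; √(b/2)=3.04959, √(2b)=6.09918; F=3.04959×29.437=89.77078, v=28.15900/6.09918=4.61685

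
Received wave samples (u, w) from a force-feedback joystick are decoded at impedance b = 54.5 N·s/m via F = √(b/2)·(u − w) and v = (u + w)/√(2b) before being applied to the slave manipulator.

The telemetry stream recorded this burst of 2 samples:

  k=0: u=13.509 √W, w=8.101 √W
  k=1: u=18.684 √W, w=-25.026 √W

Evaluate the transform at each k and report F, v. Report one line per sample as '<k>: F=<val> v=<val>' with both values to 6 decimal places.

0: F=28.230589 v=2.069863
1: F=228.172899 v=-0.607453

k=0: u−w=5.408000, u+w=21.610000; √(b/2)=5.220153, √(2b)=10.440307; F=5.220153×5.408=28.230589, v=21.610000/10.440307=2.069863
k=1: u−w=43.710000, u+w=-6.342000; √(b/2)=5.220153, √(2b)=10.440307; F=5.220153×43.71=228.172899, v=-6.342000/10.440307=-0.607453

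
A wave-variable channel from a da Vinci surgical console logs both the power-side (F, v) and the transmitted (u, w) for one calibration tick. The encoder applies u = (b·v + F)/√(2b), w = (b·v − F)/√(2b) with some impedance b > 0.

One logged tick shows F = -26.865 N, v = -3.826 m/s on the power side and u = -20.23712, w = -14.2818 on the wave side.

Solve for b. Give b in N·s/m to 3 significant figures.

b = 40.7 N·s/m

u + w = -34.51892;  u + w = √(2b)·v, so √(2b) = -34.51892/(-3.826) = 9.02220.
b = (√(2b))²/2 = 81.40001/2 = 40.70001.
(Check via u − w = 2F/√(2b): u − w = -5.95532, 2F/√(2b) = -5.95531.)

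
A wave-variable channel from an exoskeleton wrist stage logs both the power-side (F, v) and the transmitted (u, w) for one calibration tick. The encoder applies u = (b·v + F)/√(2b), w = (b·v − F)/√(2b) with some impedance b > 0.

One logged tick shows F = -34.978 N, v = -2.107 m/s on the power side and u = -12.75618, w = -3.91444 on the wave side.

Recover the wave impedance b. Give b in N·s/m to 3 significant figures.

u + w = -16.67062;  u + w = √(2b)·v, so √(2b) = -16.67062/(-2.107) = 7.91202.
b = (√(2b))²/2 = 62.60001/2 = 31.30001.
(Check via u − w = 2F/√(2b): u − w = -8.84174, 2F/√(2b) = -8.84174.)

b = 31.3 N·s/m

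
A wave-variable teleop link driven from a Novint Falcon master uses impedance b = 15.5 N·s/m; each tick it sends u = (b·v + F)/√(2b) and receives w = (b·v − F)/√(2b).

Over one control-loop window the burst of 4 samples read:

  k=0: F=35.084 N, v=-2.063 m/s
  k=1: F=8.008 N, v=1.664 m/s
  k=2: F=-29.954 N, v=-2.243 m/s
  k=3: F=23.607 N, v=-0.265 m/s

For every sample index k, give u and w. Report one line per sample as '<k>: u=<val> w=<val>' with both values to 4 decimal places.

0: u=0.5581 w=-12.0444
1: u=6.0707 w=3.1941
2: u=-11.6241 w=-0.8644
3: u=3.5022 w=-4.9777

k=0: b·v=15.5×(-2.063)=-31.9765; √(2b)=5.5678; u=(-31.9765+35.084)/5.5678=0.5581, w=(-31.9765−35.084)/5.5678=-12.0444
k=1: b·v=15.5×1.664=25.7920; √(2b)=5.5678; u=(25.7920+8.008)/5.5678=6.0707, w=(25.7920−8.008)/5.5678=3.1941
k=2: b·v=15.5×(-2.243)=-34.7665; √(2b)=5.5678; u=(-34.7665+(-29.954))/5.5678=-11.6241, w=(-34.7665−(-29.954))/5.5678=-0.8644
k=3: b·v=15.5×(-0.265)=-4.1075; √(2b)=5.5678; u=(-4.1075+23.607)/5.5678=3.5022, w=(-4.1075−23.607)/5.5678=-4.9777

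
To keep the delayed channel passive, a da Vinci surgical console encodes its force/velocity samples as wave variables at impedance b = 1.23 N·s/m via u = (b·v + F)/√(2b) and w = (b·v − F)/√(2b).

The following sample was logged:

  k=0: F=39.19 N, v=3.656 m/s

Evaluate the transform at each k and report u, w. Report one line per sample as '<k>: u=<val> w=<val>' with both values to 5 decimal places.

0: u=27.85374 w=-22.11953

k=0: b·v=1.23×3.656=4.49688; √(2b)=1.56844; u=(4.49688+39.19)/1.56844=27.85374, w=(4.49688−39.19)/1.56844=-22.11953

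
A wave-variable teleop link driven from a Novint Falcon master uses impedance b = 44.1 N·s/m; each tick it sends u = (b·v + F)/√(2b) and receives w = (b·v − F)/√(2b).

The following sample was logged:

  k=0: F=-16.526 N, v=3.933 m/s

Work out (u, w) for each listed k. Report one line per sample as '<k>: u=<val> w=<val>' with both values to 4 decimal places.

0: u=16.7087 w=20.2280

k=0: b·v=44.1×3.933=173.4453; √(2b)=9.3915; u=(173.4453+(-16.526))/9.3915=16.7087, w=(173.4453−(-16.526))/9.3915=20.2280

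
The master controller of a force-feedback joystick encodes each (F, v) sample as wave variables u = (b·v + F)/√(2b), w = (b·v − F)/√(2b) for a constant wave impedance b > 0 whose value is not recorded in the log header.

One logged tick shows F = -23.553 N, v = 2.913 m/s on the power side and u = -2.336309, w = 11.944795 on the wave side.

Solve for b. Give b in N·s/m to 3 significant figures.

b = 5.44 N·s/m

u + w = 9.608486;  u + w = √(2b)·v, so √(2b) = 9.608486/2.913 = 3.298485.
b = (√(2b))²/2 = 10.880001/2 = 5.440001.
(Check via u − w = 2F/√(2b): u − w = -14.281104, 2F/√(2b) = -14.281103.)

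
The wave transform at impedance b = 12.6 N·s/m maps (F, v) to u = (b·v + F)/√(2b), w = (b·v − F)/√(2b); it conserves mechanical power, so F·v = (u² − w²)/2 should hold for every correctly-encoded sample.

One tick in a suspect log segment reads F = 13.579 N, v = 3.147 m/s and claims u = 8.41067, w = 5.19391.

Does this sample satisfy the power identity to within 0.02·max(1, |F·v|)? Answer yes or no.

F·v = 13.579×3.147 = 42.73311 W.
(u² − w²)/2 = (70.73937 − 26.97670)/2 = 21.88133 W.
|Δ| = 20.85178;  2% of max(1, |F·v|) = 0.85466.

no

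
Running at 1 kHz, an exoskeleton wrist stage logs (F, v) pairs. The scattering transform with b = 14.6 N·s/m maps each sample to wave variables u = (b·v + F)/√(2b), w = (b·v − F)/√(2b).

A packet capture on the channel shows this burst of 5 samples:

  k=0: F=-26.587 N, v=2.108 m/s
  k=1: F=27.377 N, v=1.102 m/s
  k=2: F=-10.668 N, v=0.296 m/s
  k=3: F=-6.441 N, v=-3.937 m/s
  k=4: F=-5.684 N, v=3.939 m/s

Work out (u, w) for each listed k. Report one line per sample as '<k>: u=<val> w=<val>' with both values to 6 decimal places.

k=0: b·v=14.6×2.108=30.776800; √(2b)=5.403702; u=(30.776800+(-26.587))/5.403702=0.775357, w=(30.776800−(-26.587))/5.403702=10.615647
k=1: b·v=14.6×1.102=16.089200; √(2b)=5.403702; u=(16.089200+27.377)/5.403702=8.043781, w=(16.089200−27.377)/5.403702=-2.088901
k=2: b·v=14.6×0.296=4.321600; √(2b)=5.403702; u=(4.321600+(-10.668))/5.403702=-1.174454, w=(4.321600−(-10.668))/5.403702=2.773950
k=3: b·v=14.6×(-3.937)=-57.480200; √(2b)=5.403702; u=(-57.480200+(-6.441))/5.403702=-11.829149, w=(-57.480200−(-6.441))/5.403702=-9.445228
k=4: b·v=14.6×3.939=57.509400; √(2b)=5.403702; u=(57.509400+(-5.684))/5.403702=9.590721, w=(57.509400−(-5.684))/5.403702=11.694463

0: u=0.775357 w=10.615647
1: u=8.043781 w=-2.088901
2: u=-1.174454 w=2.773950
3: u=-11.829149 w=-9.445228
4: u=9.590721 w=11.694463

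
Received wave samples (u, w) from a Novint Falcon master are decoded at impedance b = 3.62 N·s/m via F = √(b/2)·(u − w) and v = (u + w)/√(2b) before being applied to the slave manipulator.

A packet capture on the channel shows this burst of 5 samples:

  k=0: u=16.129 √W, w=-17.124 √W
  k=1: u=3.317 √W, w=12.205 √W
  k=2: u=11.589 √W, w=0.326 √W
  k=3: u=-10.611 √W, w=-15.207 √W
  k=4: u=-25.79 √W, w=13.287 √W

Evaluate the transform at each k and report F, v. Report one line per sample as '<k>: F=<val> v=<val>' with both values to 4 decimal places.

0: F=44.7373 v=-0.3698
1: F=-11.9576 v=5.7687
2: F=15.1528 v=4.4282
3: F=6.1833 v=-9.5952
4: F=-52.5727 v=-4.6467

k=0: u−w=33.2530, u+w=-0.9950; √(b/2)=1.3454, √(2b)=2.6907; F=1.3454×33.253=44.7373, v=-0.9950/2.6907=-0.3698
k=1: u−w=-8.8880, u+w=15.5220; √(b/2)=1.3454, √(2b)=2.6907; F=1.3454×(-8.888)=-11.9576, v=15.5220/2.6907=5.7687
k=2: u−w=11.2630, u+w=11.9150; √(b/2)=1.3454, √(2b)=2.6907; F=1.3454×11.263=15.1528, v=11.9150/2.6907=4.4282
k=3: u−w=4.5960, u+w=-25.8180; √(b/2)=1.3454, √(2b)=2.6907; F=1.3454×4.596=6.1833, v=-25.8180/2.6907=-9.5952
k=4: u−w=-39.0770, u+w=-12.5030; √(b/2)=1.3454, √(2b)=2.6907; F=1.3454×(-39.077)=-52.5727, v=-12.5030/2.6907=-4.6467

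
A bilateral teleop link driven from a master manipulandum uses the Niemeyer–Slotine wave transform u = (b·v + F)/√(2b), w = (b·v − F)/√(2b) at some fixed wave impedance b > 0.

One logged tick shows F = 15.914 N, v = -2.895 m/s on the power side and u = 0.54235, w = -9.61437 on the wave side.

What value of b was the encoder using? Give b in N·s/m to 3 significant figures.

b = 4.91 N·s/m

u + w = -9.0720;  u + w = √(2b)·v, so √(2b) = -9.0720/(-2.895) = 3.1337.
b = (√(2b))²/2 = 9.8200/2 = 4.9100.
(Check via u − w = 2F/√(2b): u − w = 10.1567, 2F/√(2b) = 10.1567.)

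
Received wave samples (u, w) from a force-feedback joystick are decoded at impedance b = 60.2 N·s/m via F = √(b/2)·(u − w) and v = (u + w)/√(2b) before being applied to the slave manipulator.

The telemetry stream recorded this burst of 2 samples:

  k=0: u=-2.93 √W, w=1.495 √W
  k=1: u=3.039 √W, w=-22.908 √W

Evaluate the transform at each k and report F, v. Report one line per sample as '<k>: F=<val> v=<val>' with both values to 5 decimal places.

k=0: u−w=-4.42500, u+w=-1.43500; √(b/2)=5.48635, √(2b)=10.97269; F=5.48635×(-4.425)=-24.27708, v=-1.43500/10.97269=-0.13078
k=1: u−w=25.94700, u+w=-19.86900; √(b/2)=5.48635, √(2b)=10.97269; F=5.48635×25.947=142.35424, v=-19.86900/10.97269=-1.81077

0: F=-24.27708 v=-0.13078
1: F=142.35424 v=-1.81077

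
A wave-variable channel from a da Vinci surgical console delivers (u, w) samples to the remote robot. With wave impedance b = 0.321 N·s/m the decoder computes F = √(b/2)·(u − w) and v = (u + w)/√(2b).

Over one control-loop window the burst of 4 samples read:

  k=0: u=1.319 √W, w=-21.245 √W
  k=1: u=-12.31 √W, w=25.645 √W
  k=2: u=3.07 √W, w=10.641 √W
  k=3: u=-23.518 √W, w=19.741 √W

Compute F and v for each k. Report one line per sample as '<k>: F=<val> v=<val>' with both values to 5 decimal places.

0: F=9.03969 v=-24.86867
1: F=-15.20570 v=16.64277
2: F=-3.03313 v=17.11203
3: F=-17.33062 v=-4.71389

k=0: u−w=22.56400, u+w=-19.92600; √(b/2)=0.40062, √(2b)=0.80125; F=0.40062×22.564=9.03969, v=-19.92600/0.80125=-24.86867
k=1: u−w=-37.95500, u+w=13.33500; √(b/2)=0.40062, √(2b)=0.80125; F=0.40062×(-37.955)=-15.20570, v=13.33500/0.80125=16.64277
k=2: u−w=-7.57100, u+w=13.71100; √(b/2)=0.40062, √(2b)=0.80125; F=0.40062×(-7.571)=-3.03313, v=13.71100/0.80125=17.11203
k=3: u−w=-43.25900, u+w=-3.77700; √(b/2)=0.40062, √(2b)=0.80125; F=0.40062×(-43.259)=-17.33062, v=-3.77700/0.80125=-4.71389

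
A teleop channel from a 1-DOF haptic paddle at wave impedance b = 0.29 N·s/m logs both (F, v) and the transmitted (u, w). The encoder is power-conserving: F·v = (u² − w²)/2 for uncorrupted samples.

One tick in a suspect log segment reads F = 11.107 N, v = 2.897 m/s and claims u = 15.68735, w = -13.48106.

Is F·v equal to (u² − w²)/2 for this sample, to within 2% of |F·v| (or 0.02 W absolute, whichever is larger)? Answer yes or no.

F·v = 11.107×2.897 = 32.17698 W.
(u² − w²)/2 = (246.09295 − 181.73898)/2 = 32.17699 W.
|Δ| = 0.00001;  2% of max(1, |F·v|) = 0.64354.

yes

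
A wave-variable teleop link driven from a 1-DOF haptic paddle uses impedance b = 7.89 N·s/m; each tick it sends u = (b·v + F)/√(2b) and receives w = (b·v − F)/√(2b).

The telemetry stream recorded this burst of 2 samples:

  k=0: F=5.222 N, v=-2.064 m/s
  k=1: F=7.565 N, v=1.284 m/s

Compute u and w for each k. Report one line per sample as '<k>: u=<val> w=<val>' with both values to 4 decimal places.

0: u=-2.7850 w=-5.4141
1: u=4.4547 w=0.6459

k=0: b·v=7.89×(-2.064)=-16.2850; √(2b)=3.9724; u=(-16.2850+5.222)/3.9724=-2.7850, w=(-16.2850−5.222)/3.9724=-5.4141
k=1: b·v=7.89×1.284=10.1308; √(2b)=3.9724; u=(10.1308+7.565)/3.9724=4.4547, w=(10.1308−7.565)/3.9724=0.6459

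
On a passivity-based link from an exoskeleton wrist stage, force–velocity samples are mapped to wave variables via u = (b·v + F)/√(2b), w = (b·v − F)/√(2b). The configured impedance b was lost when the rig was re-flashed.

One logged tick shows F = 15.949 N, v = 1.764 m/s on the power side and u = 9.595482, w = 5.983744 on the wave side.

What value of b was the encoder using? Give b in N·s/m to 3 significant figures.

u + w = 15.579226;  u + w = √(2b)·v, so √(2b) = 15.579226/1.764 = 8.831761.
b = (√(2b))²/2 = 77.999998/2 = 38.999999.
(Check via u − w = 2F/√(2b): u − w = 3.611738, 2F/√(2b) = 3.611737.)

b = 39 N·s/m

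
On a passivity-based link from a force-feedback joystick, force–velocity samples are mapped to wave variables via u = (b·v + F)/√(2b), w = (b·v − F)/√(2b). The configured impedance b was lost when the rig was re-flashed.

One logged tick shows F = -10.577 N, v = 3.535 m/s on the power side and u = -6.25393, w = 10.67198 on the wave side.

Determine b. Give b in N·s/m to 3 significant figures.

u + w = 4.4180;  u + w = √(2b)·v, so √(2b) = 4.4180/3.535 = 1.2498.
b = (√(2b))²/2 = 1.5620/2 = 0.7810.
(Check via u − w = 2F/√(2b): u − w = -16.9259, 2F/√(2b) = -16.9259.)

b = 0.781 N·s/m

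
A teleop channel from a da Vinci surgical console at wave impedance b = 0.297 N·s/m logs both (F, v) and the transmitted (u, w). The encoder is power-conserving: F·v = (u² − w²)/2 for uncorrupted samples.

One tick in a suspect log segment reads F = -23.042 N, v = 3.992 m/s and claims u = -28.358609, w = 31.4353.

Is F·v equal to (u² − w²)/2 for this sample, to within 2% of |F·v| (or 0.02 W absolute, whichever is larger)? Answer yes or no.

F·v = (-23.042)×3.992 = -91.983664 W.
(u² − w²)/2 = (804.210704 − 988.178086)/2 = -91.983691 W.
|Δ| = 0.000027;  2% of max(1, |F·v|) = 1.839673.

yes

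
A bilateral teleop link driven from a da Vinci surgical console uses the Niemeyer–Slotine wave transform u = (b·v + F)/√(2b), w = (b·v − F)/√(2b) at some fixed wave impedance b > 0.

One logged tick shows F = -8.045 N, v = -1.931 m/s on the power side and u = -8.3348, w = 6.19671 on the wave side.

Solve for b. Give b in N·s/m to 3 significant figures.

b = 0.613 N·s/m

u + w = -2.1381;  u + w = √(2b)·v, so √(2b) = -2.1381/(-1.931) = 1.1072.
b = (√(2b))²/2 = 1.2260/2 = 0.6130.
(Check via u − w = 2F/√(2b): u − w = -14.5315, 2F/√(2b) = -14.5316.)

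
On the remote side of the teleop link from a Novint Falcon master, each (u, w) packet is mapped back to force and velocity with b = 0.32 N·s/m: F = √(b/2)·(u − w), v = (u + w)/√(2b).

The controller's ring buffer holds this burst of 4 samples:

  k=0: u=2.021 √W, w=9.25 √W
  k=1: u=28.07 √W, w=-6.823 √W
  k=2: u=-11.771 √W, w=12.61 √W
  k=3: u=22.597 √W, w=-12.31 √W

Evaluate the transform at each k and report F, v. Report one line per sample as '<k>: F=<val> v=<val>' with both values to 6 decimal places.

k=0: u−w=-7.229000, u+w=11.271000; √(b/2)=0.400000, √(2b)=0.800000; F=0.400000×(-7.229)=-2.891600, v=11.271000/0.800000=14.088750
k=1: u−w=34.893000, u+w=21.247000; √(b/2)=0.400000, √(2b)=0.800000; F=0.400000×34.893=13.957200, v=21.247000/0.800000=26.558750
k=2: u−w=-24.381000, u+w=0.839000; √(b/2)=0.400000, √(2b)=0.800000; F=0.400000×(-24.381)=-9.752400, v=0.839000/0.800000=1.048750
k=3: u−w=34.907000, u+w=10.287000; √(b/2)=0.400000, √(2b)=0.800000; F=0.400000×34.907=13.962800, v=10.287000/0.800000=12.858750

0: F=-2.891600 v=14.088750
1: F=13.957200 v=26.558750
2: F=-9.752400 v=1.048750
3: F=13.962800 v=12.858750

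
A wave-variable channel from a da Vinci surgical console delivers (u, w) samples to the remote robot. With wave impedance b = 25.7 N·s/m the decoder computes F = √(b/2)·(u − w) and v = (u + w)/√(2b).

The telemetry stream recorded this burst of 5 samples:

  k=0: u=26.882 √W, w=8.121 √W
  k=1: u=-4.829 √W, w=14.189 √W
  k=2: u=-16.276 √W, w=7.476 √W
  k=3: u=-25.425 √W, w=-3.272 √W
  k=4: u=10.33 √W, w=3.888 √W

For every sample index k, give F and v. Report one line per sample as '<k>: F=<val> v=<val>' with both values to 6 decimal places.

0: F=67.252363 v=4.882292
1: F=-68.173628 v=1.305552
2: F=-85.143549 v=-1.227442
3: F=-79.411630 v=-4.002717
4: F=23.092571 v=1.983156

k=0: u−w=18.761000, u+w=35.003000; √(b/2)=3.584690, √(2b)=7.169379; F=3.584690×18.761=67.252363, v=35.003000/7.169379=4.882292
k=1: u−w=-19.018000, u+w=9.360000; √(b/2)=3.584690, √(2b)=7.169379; F=3.584690×(-19.018)=-68.173628, v=9.360000/7.169379=1.305552
k=2: u−w=-23.752000, u+w=-8.800000; √(b/2)=3.584690, √(2b)=7.169379; F=3.584690×(-23.752)=-85.143549, v=-8.800000/7.169379=-1.227442
k=3: u−w=-22.153000, u+w=-28.697000; √(b/2)=3.584690, √(2b)=7.169379; F=3.584690×(-22.153)=-79.411630, v=-28.697000/7.169379=-4.002717
k=4: u−w=6.442000, u+w=14.218000; √(b/2)=3.584690, √(2b)=7.169379; F=3.584690×6.442=23.092571, v=14.218000/7.169379=1.983156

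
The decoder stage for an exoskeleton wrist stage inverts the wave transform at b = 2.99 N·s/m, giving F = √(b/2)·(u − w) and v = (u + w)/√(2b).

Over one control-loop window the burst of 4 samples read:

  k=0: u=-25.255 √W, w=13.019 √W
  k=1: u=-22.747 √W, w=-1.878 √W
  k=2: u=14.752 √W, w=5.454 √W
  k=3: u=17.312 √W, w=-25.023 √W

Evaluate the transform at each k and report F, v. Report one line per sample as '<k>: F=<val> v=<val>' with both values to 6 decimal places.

k=0: u−w=-38.274000, u+w=-12.236000; √(b/2)=1.222702, √(2b)=2.445404; F=1.222702×(-38.274)=-46.797694, v=-12.236000/2.445404=-5.003672
k=1: u−w=-20.869000, u+w=-24.625000; √(b/2)=1.222702, √(2b)=2.445404; F=1.222702×(-20.869)=-25.516566, v=-24.625000/2.445404=-10.069911
k=2: u−w=9.298000, u+w=20.206000; √(b/2)=1.222702, √(2b)=2.445404; F=1.222702×9.298=11.368683, v=20.206000/2.445404=8.262848
k=3: u−w=42.335000, u+w=-7.711000; √(b/2)=1.222702, √(2b)=2.445404; F=1.222702×42.335=51.763086, v=-7.711000/2.445404=-3.153262

0: F=-46.797694 v=-5.003672
1: F=-25.516566 v=-10.069911
2: F=11.368683 v=8.262848
3: F=51.763086 v=-3.153262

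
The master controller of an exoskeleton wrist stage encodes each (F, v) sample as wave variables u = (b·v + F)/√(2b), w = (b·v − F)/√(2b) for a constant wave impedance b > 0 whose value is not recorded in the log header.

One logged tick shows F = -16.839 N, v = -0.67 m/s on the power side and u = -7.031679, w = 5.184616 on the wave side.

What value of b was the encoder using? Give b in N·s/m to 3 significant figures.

u + w = -1.847063;  u + w = √(2b)·v, so √(2b) = -1.847063/(-0.67) = 2.756810.
b = (√(2b))²/2 = 7.600004/2 = 3.800002.
(Check via u − w = 2F/√(2b): u − w = -12.216295, 2F/√(2b) = -12.216291.)

b = 3.8 N·s/m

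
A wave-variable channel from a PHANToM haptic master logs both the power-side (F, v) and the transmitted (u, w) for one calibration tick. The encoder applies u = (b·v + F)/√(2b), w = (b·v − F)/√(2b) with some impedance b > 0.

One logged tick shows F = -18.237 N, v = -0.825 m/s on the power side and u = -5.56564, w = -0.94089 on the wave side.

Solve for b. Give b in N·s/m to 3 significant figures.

u + w = -6.5065;  u + w = √(2b)·v, so √(2b) = -6.5065/(-0.825) = 7.8867.
b = (√(2b))²/2 = 62.2001/2 = 31.1000.
(Check via u − w = 2F/√(2b): u − w = -4.6248, 2F/√(2b) = -4.6247.)

b = 31.1 N·s/m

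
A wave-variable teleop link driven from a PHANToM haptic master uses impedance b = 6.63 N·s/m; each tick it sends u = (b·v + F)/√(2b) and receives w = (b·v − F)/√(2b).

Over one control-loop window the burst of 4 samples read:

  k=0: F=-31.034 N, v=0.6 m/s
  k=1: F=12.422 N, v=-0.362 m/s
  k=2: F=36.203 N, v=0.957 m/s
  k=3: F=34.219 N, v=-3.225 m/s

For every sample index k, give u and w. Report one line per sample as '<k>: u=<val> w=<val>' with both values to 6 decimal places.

0: u=-7.430052 w=9.614909
1: u=2.752200 w=-4.070397
2: u=11.684401 w=-8.199555
3: u=3.525334 w=-15.268940

k=0: b·v=6.63×0.6=3.978000; √(2b)=3.641428; u=(3.978000+(-31.034))/3.641428=-7.430052, w=(3.978000−(-31.034))/3.641428=9.614909
k=1: b·v=6.63×(-0.362)=-2.400060; √(2b)=3.641428; u=(-2.400060+12.422)/3.641428=2.752200, w=(-2.400060−12.422)/3.641428=-4.070397
k=2: b·v=6.63×0.957=6.344910; √(2b)=3.641428; u=(6.344910+36.203)/3.641428=11.684401, w=(6.344910−36.203)/3.641428=-8.199555
k=3: b·v=6.63×(-3.225)=-21.381750; √(2b)=3.641428; u=(-21.381750+34.219)/3.641428=3.525334, w=(-21.381750−34.219)/3.641428=-15.268940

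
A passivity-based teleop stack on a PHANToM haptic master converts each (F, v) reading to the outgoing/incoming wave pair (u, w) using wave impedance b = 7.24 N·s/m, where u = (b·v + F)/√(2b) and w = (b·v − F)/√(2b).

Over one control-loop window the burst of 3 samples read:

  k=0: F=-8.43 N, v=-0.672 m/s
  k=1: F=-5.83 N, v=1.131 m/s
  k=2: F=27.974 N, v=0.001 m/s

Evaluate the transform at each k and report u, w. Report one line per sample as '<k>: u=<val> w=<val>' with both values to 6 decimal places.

0: u=-3.493922 w=0.936788
1: u=0.619784 w=3.683964
2: u=7.353307 w=-7.349501

k=0: b·v=7.24×(-0.672)=-4.865280; √(2b)=3.805260; u=(-4.865280+(-8.43))/3.805260=-3.493922, w=(-4.865280−(-8.43))/3.805260=0.936788
k=1: b·v=7.24×1.131=8.188440; √(2b)=3.805260; u=(8.188440+(-5.83))/3.805260=0.619784, w=(8.188440−(-5.83))/3.805260=3.683964
k=2: b·v=7.24×0.001=0.007240; √(2b)=3.805260; u=(0.007240+27.974)/3.805260=7.353307, w=(0.007240−27.974)/3.805260=-7.349501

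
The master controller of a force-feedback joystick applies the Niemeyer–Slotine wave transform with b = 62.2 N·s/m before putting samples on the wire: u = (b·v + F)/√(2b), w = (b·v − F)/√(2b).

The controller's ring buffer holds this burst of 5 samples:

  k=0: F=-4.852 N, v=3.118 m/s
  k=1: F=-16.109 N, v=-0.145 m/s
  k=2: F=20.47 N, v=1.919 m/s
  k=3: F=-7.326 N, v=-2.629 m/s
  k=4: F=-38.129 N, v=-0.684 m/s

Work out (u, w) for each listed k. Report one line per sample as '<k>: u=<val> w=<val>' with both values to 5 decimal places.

0: u=16.95325 w=17.82329
1: u=-2.25293 w=0.63568
2: u=12.53706 w=8.86646
3: u=-15.31808 w=-14.00441
4: u=-7.23306 w=-0.39591

k=0: b·v=62.2×3.118=193.93960; √(2b)=11.15347; u=(193.93960+(-4.852))/11.15347=16.95325, w=(193.93960−(-4.852))/11.15347=17.82329
k=1: b·v=62.2×(-0.145)=-9.01900; √(2b)=11.15347; u=(-9.01900+(-16.109))/11.15347=-2.25293, w=(-9.01900−(-16.109))/11.15347=0.63568
k=2: b·v=62.2×1.919=119.36180; √(2b)=11.15347; u=(119.36180+20.47)/11.15347=12.53706, w=(119.36180−20.47)/11.15347=8.86646
k=3: b·v=62.2×(-2.629)=-163.52380; √(2b)=11.15347; u=(-163.52380+(-7.326))/11.15347=-15.31808, w=(-163.52380−(-7.326))/11.15347=-14.00441
k=4: b·v=62.2×(-0.684)=-42.54480; √(2b)=11.15347; u=(-42.54480+(-38.129))/11.15347=-7.23306, w=(-42.54480−(-38.129))/11.15347=-0.39591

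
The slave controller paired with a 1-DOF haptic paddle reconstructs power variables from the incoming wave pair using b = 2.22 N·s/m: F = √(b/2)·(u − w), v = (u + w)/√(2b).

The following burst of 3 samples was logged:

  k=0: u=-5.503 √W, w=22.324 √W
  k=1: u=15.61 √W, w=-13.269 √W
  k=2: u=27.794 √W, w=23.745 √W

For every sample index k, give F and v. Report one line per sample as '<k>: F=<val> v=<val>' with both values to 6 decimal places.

k=0: u−w=-27.827000, u+w=16.821000; √(b/2)=1.053565, √(2b)=2.107131; F=1.053565×(-27.827)=-29.317564, v=16.821000/2.107131=7.982893
k=1: u−w=28.879000, u+w=2.341000; √(b/2)=1.053565, √(2b)=2.107131; F=1.053565×28.879=30.425914, v=2.341000/2.107131=1.110989
k=2: u−w=4.049000, u+w=51.539000; √(b/2)=1.053565, √(2b)=2.107131; F=1.053565×4.049=4.265886, v=51.539000/2.107131=24.459327

0: F=-29.317564 v=7.982893
1: F=30.425914 v=1.110989
2: F=4.265886 v=24.459327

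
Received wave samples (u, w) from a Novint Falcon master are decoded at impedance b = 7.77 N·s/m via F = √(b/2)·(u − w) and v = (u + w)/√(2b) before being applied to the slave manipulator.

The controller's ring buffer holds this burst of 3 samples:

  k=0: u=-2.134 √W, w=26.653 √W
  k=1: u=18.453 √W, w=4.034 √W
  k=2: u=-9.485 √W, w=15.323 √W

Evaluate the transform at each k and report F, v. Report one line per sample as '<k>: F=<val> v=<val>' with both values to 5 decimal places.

k=0: u−w=-28.78700, u+w=24.51900; √(b/2)=1.97104, √(2b)=3.94208; F=1.97104×(-28.787)=-56.74034, v=24.51900/3.94208=6.21981
k=1: u−w=14.41900, u+w=22.48700; √(b/2)=1.97104, √(2b)=3.94208; F=1.97104×14.419=28.42043, v=22.48700/3.94208=5.70435
k=2: u−w=-24.80800, u+w=5.83800; √(b/2)=1.97104, √(2b)=3.94208; F=1.97104×(-24.808)=-48.89757, v=5.83800/3.94208=1.48094

0: F=-56.74034 v=6.21981
1: F=28.42043 v=5.70435
2: F=-48.89757 v=1.48094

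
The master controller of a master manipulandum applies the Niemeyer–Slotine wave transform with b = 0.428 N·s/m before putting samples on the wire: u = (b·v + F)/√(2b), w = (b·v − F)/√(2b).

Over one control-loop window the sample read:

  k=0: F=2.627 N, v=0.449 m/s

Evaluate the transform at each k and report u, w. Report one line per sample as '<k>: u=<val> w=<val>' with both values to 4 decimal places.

k=0: b·v=0.428×0.449=0.1922; √(2b)=0.9252; u=(0.1922+2.627)/0.9252=3.0471, w=(0.1922−2.627)/0.9252=-2.6317

0: u=3.0471 w=-2.6317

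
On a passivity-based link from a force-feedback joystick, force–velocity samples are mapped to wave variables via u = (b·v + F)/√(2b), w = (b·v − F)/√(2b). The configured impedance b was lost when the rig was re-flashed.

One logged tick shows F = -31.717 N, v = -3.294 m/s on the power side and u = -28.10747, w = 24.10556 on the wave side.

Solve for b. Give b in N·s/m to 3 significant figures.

u + w = -4.0019;  u + w = √(2b)·v, so √(2b) = -4.0019/(-3.294) = 1.2149.
b = (√(2b))²/2 = 1.4760/2 = 0.7380.
(Check via u − w = 2F/√(2b): u − w = -52.2130, 2F/√(2b) = -52.2130.)

b = 0.738 N·s/m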